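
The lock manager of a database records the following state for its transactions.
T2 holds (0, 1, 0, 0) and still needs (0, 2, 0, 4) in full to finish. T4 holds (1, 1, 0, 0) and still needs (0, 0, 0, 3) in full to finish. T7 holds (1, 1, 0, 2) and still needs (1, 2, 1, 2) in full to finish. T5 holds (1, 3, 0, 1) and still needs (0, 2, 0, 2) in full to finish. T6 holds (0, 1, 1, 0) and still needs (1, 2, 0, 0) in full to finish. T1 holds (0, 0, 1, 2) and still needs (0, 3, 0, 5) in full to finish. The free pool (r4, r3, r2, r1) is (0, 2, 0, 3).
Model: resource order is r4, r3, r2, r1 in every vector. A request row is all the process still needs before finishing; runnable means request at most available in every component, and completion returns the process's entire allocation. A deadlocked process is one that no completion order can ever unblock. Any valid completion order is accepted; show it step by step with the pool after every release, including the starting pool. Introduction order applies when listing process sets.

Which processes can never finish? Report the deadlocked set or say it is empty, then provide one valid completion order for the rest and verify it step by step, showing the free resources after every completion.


The deadlocked set is empty.
Key observation: T5 leads a chain of completions in which each release enables another process.
A valid finishing order for the others: T5, T2, T6, T4, T7, T1. Verifying each step:
  pool = (0, 2, 0, 3)
  run T5 (needs (0, 2, 0, 2), free (0, 2, 0, 3)); after release of (1, 3, 0, 1) the pool is (1, 5, 0, 4)
  run T2 (needs (0, 2, 0, 4), free (1, 5, 0, 4)); after release of (0, 1, 0, 0) the pool is (1, 6, 0, 4)
  run T6 (needs (1, 2, 0, 0), free (1, 6, 0, 4)); after release of (0, 1, 1, 0) the pool is (1, 7, 1, 4)
  run T4 (needs (0, 0, 0, 3), free (1, 7, 1, 4)); after release of (1, 1, 0, 0) the pool is (2, 8, 1, 4)
  run T7 (needs (1, 2, 1, 2), free (2, 8, 1, 4)); after release of (1, 1, 0, 2) the pool is (3, 9, 1, 6)
  run T1 (needs (0, 3, 0, 5), free (3, 9, 1, 6)); after release of (0, 0, 1, 2) the pool is (3, 9, 2, 8)


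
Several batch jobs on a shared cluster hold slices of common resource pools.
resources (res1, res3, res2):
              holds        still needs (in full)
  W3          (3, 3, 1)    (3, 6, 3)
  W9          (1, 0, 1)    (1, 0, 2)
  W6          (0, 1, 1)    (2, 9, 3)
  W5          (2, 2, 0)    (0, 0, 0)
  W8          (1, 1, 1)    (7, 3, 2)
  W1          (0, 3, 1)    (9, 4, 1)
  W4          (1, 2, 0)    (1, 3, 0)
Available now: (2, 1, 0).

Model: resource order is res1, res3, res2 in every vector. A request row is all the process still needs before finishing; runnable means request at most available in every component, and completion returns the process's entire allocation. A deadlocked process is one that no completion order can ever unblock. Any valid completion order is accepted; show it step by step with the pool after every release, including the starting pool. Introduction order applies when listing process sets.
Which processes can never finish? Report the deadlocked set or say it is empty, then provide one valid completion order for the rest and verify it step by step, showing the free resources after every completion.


The deadlocked set is W3, W9, W6, W8 and W1.
Key observation: the pool after W5, W4 is (5, 5, 0); every surviving request exceeds it in res2, so progress ends there.
The rest can finish in the order W5, W4. Walking it through:
  pool = (2, 1, 0)
  W5 needs (0, 0, 0) <= (2, 1, 0) -> finishes; pool += (2, 2, 0) = (4, 3, 0)
  W4 needs (1, 3, 0) <= (4, 3, 0) -> finishes; pool += (1, 2, 0) = (5, 5, 0)
The stuck group stays short no matter what:
  W3 still needs (3, 6, 3) but only (5, 5, 0) is free — short on res3 and res2
  W9 still needs (1, 0, 2) but only (5, 5, 0) is free — short on res2
  W6 still needs (2, 9, 3) but only (5, 5, 0) is free — short on res3 and res2
  W8 still needs (7, 3, 2) but only (5, 5, 0) is free — short on res1 and res2
  W1 still needs (9, 4, 1) but only (5, 5, 0) is free — short on res1 and res2


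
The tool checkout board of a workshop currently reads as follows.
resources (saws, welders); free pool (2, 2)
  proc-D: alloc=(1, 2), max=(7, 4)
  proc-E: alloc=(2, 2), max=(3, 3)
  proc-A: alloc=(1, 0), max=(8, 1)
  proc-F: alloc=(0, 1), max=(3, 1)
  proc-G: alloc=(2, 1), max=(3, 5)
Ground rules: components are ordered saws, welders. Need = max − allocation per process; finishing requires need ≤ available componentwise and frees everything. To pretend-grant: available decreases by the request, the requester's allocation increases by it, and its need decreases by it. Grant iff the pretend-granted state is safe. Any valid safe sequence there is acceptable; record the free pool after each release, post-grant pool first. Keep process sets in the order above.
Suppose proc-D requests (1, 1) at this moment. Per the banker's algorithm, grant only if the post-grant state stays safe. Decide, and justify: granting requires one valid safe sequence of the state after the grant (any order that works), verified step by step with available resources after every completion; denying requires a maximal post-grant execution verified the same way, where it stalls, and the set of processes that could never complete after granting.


GRANT. The post-grant state is safe; one safe sequence: proc-E, proc-F, proc-G, proc-D, proc-A.
Key observation: granting shrinks the pool to (1, 1), yet proc-E still fits and the chain goes through.
Check on the post-grant state, step by step:
  pool = (1, 1)
  proc-E: need (1, 1) fits (1, 1); releases (2, 2), pool now (3, 3)
  proc-F: need (3, 0) fits (3, 3); releases (0, 1), pool now (3, 4)
  proc-G: need (1, 4) fits (3, 4); releases (2, 1), pool now (5, 5)
  proc-D: need (5, 1) fits (5, 5); releases (2, 3), pool now (7, 8)
  proc-A: need (7, 1) fits (7, 8); releases (1, 0), pool now (8, 8)


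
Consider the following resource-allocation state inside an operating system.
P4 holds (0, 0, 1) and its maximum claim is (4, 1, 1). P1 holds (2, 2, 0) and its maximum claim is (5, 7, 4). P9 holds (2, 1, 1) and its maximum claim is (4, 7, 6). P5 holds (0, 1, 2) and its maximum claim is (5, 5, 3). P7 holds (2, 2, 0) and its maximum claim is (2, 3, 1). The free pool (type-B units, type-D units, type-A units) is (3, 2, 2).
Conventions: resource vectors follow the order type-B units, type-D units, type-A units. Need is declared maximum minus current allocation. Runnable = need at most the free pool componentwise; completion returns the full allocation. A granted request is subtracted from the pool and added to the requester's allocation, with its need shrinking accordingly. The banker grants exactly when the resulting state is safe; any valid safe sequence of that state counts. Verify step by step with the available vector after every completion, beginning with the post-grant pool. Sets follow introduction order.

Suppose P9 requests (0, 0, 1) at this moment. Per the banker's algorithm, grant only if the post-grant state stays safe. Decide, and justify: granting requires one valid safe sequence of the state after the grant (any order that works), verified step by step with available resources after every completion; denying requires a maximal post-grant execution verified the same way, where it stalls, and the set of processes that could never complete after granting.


GRANT. The post-grant state is safe; one safe sequence: P7, P5, P4, P1, P9.
Key observation: the transfer keeps a workable pool ((3, 2, 1)); P7 starts the safe sequence.
Check on the post-grant state, step by step:
  pool = (3, 2, 1)
  P7 needs (0, 1, 1) <= (3, 2, 1) -> finishes; pool += (2, 2, 0) = (5, 4, 1)
  P5 needs (5, 4, 1) <= (5, 4, 1) -> finishes; pool += (0, 1, 2) = (5, 5, 3)
  P4 needs (4, 1, 0) <= (5, 5, 3) -> finishes; pool += (0, 0, 1) = (5, 5, 4)
  P1 needs (3, 5, 4) <= (5, 5, 4) -> finishes; pool += (2, 2, 0) = (7, 7, 4)
  P9 needs (2, 6, 4) <= (7, 7, 4) -> finishes; pool += (2, 1, 2) = (9, 8, 6)


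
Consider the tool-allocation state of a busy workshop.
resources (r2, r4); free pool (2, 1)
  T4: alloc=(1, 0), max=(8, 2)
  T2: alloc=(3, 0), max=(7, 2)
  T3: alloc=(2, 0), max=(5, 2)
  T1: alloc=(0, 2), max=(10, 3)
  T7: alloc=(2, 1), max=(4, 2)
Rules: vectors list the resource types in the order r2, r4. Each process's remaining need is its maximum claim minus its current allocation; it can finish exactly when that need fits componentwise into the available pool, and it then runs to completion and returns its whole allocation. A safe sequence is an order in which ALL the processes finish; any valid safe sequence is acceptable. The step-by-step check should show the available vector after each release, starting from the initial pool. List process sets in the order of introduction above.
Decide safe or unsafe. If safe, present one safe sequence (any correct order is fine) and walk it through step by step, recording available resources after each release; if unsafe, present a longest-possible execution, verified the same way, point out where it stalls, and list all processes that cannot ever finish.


SAFE, for example via the order T7, T2, T3, T4, T1.
Key observation: T7 is the earliest step where a requested resource binds exactly: need (2, 1), pool (2, 1) at its turn.
Check, step by step:
  pool = (2, 1)
  T7: need (2, 1) fits (2, 1); releases (2, 1), pool now (4, 2)
  T2: need (4, 2) fits (4, 2); releases (3, 0), pool now (7, 2)
  T3: need (3, 2) fits (7, 2); releases (2, 0), pool now (9, 2)
  T4: need (7, 2) fits (9, 2); releases (1, 0), pool now (10, 2)
  T1: need (10, 1) fits (10, 2); releases (0, 2), pool now (10, 4)


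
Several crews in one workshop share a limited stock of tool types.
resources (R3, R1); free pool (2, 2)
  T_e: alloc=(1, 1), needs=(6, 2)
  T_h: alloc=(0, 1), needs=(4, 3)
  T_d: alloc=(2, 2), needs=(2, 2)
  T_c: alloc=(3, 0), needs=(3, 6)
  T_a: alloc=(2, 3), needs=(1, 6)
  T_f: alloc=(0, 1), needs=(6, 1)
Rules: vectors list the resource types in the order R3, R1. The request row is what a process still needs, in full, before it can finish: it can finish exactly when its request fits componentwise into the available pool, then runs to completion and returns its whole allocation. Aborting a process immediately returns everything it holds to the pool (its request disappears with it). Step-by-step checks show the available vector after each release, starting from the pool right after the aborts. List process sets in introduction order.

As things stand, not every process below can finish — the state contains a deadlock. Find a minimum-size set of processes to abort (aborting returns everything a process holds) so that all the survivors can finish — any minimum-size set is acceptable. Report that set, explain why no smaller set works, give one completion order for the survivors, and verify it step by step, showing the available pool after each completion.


Minimum abort set: T_e.
Key observation: before aborting T_e, T_a was permanently blocked — no order could ever run it; afterwards it completes at step 3.
Why nothing smaller works: aborting no one leaves the state deadlocked as given.
The survivors complete as T_d, T_h, T_a, T_c, T_f. Check, step by step (starting from the post-abort pool):
  pool = (3, 3)
  T_d: need (2, 2) fits (3, 3); releases (2, 2), pool now (5, 5)
  T_h: need (4, 3) fits (5, 5); releases (0, 1), pool now (5, 6)
  T_a: need (1, 6) fits (5, 6); releases (2, 3), pool now (7, 9)
  T_c: need (3, 6) fits (7, 9); releases (3, 0), pool now (10, 9)
  T_f: need (6, 1) fits (10, 9); releases (0, 1), pool now (10, 10)


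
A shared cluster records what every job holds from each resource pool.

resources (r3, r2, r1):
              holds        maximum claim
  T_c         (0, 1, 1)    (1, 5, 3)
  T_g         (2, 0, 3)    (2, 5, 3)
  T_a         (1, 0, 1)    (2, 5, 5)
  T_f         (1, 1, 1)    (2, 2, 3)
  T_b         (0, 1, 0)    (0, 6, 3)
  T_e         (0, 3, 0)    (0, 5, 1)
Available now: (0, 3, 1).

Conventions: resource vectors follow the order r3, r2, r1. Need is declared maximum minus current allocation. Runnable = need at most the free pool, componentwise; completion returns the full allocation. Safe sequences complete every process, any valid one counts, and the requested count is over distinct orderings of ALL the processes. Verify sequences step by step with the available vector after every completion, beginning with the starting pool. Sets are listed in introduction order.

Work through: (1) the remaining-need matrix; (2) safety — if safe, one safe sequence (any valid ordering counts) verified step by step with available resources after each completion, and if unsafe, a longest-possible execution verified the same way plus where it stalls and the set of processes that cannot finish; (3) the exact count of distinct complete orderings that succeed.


(1) Outstanding need per process (order r3, r2, r1):
  T_c: (1, 4, 2)
  T_g: (0, 5, 0)
  T_a: (1, 5, 4)
  T_f: (1, 1, 2)
  T_b: (0, 5, 3)
  T_e: (0, 2, 1)
(2) The state is SAFE; one workable sequence: T_e, T_g, T_f, T_b, T_a, T_c.
Key observation: T_e marks the first exact bind of the order: its need (0, 2, 1) fits the free (0, 3, 1) with zero slack on a requested resource.
Step-by-step check:
  pool = (0, 3, 1)
  run T_e (needs (0, 2, 1), free (0, 3, 1)); after release of (0, 3, 0) the pool is (0, 6, 1)
  run T_g (needs (0, 5, 0), free (0, 6, 1)); after release of (2, 0, 3) the pool is (2, 6, 4)
  run T_f (needs (1, 1, 2), free (2, 6, 4)); after release of (1, 1, 1) the pool is (3, 7, 5)
  run T_b (needs (0, 5, 3), free (3, 7, 5)); after release of (0, 1, 0) the pool is (3, 8, 5)
  run T_a (needs (1, 5, 4), free (3, 8, 5)); after release of (1, 0, 1) the pool is (4, 8, 6)
  run T_c (needs (1, 4, 2), free (4, 8, 6)); after release of (0, 1, 1) the pool is (4, 9, 7)
(3) Precisely 24 of the possible complete orderings are safe sequences.


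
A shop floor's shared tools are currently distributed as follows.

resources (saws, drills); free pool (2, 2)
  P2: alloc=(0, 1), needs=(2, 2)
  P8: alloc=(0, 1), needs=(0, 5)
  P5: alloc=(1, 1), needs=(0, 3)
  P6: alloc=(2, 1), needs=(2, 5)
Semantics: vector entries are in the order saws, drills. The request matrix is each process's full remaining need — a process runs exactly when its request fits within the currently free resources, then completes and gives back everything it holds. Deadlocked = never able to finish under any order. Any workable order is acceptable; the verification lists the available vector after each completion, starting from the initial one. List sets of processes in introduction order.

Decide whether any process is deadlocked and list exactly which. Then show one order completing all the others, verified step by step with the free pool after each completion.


The deadlocked set is P8 and P6.
Key observation: drills is the bottleneck — with P2, P5 done the pool holds (3, 4), short of every remaining need.
One completion order for the rest: P2, P5. Walking it through:
  pool = (2, 2)
  P2: need (2, 2) fits (2, 2); releases (0, 1), pool now (2, 3)
  P5: need (0, 3) fits (2, 3); releases (1, 1), pool now (3, 4)
The stuck group stays short no matter what:
  P8 cannot run: need (0, 5) vs free (3, 4) (insufficient drills)
  P6 cannot run: need (2, 5) vs free (3, 4) (insufficient drills)


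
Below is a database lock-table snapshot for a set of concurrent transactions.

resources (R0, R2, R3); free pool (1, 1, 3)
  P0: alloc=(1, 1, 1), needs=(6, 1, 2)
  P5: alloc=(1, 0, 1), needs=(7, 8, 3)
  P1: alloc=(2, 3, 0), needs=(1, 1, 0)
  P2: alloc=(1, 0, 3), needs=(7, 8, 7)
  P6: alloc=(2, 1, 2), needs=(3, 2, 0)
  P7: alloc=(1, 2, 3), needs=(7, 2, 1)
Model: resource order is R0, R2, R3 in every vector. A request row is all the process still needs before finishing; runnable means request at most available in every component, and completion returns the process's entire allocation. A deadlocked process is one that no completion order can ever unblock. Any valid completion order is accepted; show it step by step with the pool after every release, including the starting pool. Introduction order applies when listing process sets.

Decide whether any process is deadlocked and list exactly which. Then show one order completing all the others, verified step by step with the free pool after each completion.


The deadlocked set is P0, P5, P2 and P7.
Key observation: once P1, P6 finish, the pool peaks at (5, 5, 5) — and every remaining process still needs more R0 than that.
One completion order for the rest: P1, P6. Walking it through:
  pool = (1, 1, 3)
  run P1 (needs (1, 1, 0), free (1, 1, 3)); after release of (2, 3, 0) the pool is (3, 4, 3)
  run P6 (needs (3, 2, 0), free (3, 4, 3)); after release of (2, 1, 2) the pool is (5, 5, 5)
The blocked processes can never fit:
  P0 cannot run: need (6, 1, 2) vs free (5, 5, 5) (insufficient R0)
  P5 cannot run: need (7, 8, 3) vs free (5, 5, 5) (insufficient R0 and R2)
  P2 cannot run: need (7, 8, 7) vs free (5, 5, 5) (insufficient R0, R2 and R3)
  P7 cannot run: need (7, 2, 1) vs free (5, 5, 5) (insufficient R0)


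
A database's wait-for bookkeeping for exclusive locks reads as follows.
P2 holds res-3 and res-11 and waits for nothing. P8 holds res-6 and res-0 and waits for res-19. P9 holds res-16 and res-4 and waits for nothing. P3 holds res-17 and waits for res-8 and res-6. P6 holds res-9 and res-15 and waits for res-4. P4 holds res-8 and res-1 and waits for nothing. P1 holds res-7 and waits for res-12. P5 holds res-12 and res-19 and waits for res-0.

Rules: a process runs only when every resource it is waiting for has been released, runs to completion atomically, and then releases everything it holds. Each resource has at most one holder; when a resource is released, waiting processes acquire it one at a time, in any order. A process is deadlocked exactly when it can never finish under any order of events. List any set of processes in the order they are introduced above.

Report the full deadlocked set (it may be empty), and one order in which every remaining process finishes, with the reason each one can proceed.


The deadlocked set is P8, P3, P1 and P5.
Key observation: the loop P8 -> P5 -> P8 blocks itself forever; P3 and P1 wait into the deadlock from upstream.
A valid finishing order for the others: P9, P6, P2, P4.
Verifying each step:
  P9 waits on nothing -> runs at once and releases res-16 and res-4
  run P6 (all its waits — res-4 — are resolved); releases res-9 and res-15
  P2 waits on nothing -> runs at once and releases res-3 and res-11
  P4 waits on nothing -> runs at once and releases res-8 and res-1


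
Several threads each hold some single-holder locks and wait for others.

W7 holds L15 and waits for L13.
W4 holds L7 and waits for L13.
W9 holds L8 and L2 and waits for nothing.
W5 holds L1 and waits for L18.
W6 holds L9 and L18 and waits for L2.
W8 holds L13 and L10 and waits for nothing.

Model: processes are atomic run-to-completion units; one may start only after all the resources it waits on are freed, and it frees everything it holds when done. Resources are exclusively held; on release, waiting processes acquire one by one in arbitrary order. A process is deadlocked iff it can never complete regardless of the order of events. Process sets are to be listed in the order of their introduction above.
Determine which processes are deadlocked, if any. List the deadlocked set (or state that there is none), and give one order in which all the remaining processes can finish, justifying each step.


Nothing here is deadlocked.
Key observation: every chain of waits terminates; starting from the processes that wait on nothing, all the rest unlock in turn.
A valid finishing order for the others: W8, W4, W9, W6, W5, W7.
Walking it through:
  W8 waits on nothing -> runs at once and releases L13 and L10
  W4 waits on L13 — all released -> runs and releases L7
  W9 waits on nothing -> runs at once and releases L8 and L2
  W6 waits on L2 — all released -> runs and releases L9 and L18
  W5 waits on L18 — all released -> runs and releases L1
  W7 waits on L13 — all released -> runs and releases L15


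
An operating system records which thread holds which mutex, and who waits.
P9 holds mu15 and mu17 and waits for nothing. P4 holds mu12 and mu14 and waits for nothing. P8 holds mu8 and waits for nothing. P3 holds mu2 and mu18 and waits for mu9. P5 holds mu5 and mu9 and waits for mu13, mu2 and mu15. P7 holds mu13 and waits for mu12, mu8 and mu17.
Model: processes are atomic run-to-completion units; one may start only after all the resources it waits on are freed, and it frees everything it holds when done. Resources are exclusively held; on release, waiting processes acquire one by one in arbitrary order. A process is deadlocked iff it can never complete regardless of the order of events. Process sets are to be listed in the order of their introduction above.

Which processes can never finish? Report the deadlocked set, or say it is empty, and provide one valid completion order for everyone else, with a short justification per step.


Deadlocked set: P3 and P5.
Key observation: the waits loop around P3 -> P5 -> P3 with no way out; no other process is dragged down with it.
The rest can finish in the order P9, P4, P8, P7.
Verifying each step:
  run P9 (it waits on nothing); releases mu15 and mu17
  run P4 (it waits on nothing); releases mu12 and mu14
  run P8 (it waits on nothing); releases mu8
  P7 waits on mu12, mu8 and mu17 — all released -> runs and releases mu13


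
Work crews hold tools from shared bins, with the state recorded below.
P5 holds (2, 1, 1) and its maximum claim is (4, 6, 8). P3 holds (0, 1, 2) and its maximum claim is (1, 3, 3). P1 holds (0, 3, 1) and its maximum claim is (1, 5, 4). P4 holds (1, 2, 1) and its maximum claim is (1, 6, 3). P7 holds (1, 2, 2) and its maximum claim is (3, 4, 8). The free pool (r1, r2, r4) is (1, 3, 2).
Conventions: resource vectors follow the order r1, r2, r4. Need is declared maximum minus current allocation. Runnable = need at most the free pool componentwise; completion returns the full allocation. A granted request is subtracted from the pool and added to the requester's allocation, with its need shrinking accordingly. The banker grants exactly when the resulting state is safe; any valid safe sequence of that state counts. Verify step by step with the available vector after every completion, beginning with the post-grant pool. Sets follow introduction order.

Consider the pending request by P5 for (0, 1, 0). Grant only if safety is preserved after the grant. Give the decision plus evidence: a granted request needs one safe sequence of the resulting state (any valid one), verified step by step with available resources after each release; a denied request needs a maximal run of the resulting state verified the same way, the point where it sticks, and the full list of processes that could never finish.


GRANT: granting preserves safety; a valid post-grant sequence is P3, P1, P4, P7, P5.
Key observation: even at the reduced pool (1, 2, 2), P3 fits immediately, so safety survives the grant.
Verifying the post-grant state step by step:
  pool = (1, 2, 2)
  P3 needs (1, 2, 1) <= (1, 2, 2) -> finishes; pool += (0, 1, 2) = (1, 3, 4)
  P1 needs (1, 2, 3) <= (1, 3, 4) -> finishes; pool += (0, 3, 1) = (1, 6, 5)
  P4 needs (0, 4, 2) <= (1, 6, 5) -> finishes; pool += (1, 2, 1) = (2, 8, 6)
  P7 needs (2, 2, 6) <= (2, 8, 6) -> finishes; pool += (1, 2, 2) = (3, 10, 8)
  P5 needs (2, 4, 7) <= (3, 10, 8) -> finishes; pool += (2, 2, 1) = (5, 12, 9)


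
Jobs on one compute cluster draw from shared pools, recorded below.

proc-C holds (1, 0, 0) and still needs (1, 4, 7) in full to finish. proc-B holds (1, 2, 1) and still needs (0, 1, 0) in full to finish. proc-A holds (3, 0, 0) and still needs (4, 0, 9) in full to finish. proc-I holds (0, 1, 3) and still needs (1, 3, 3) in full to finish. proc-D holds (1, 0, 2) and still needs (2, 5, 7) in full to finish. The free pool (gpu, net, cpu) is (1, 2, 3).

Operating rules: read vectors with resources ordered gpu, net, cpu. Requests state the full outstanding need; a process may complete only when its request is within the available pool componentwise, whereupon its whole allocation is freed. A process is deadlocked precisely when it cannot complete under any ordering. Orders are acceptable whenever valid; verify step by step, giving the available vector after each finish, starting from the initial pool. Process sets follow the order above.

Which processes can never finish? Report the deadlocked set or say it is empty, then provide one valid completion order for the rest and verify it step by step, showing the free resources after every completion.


Nothing here is deadlocked.
Key observation: proc-B leads a chain of completions in which each release enables another process.
A valid finishing order for the others: proc-B, proc-I, proc-D, proc-C, proc-A. Check, step by step:
  pool = (1, 2, 3)
  proc-B needs (0, 1, 0) <= (1, 2, 3) -> finishes; pool += (1, 2, 1) = (2, 4, 4)
  proc-I needs (1, 3, 3) <= (2, 4, 4) -> finishes; pool += (0, 1, 3) = (2, 5, 7)
  proc-D needs (2, 5, 7) <= (2, 5, 7) -> finishes; pool += (1, 0, 2) = (3, 5, 9)
  proc-C needs (1, 4, 7) <= (3, 5, 9) -> finishes; pool += (1, 0, 0) = (4, 5, 9)
  proc-A needs (4, 0, 9) <= (4, 5, 9) -> finishes; pool += (3, 0, 0) = (7, 5, 9)


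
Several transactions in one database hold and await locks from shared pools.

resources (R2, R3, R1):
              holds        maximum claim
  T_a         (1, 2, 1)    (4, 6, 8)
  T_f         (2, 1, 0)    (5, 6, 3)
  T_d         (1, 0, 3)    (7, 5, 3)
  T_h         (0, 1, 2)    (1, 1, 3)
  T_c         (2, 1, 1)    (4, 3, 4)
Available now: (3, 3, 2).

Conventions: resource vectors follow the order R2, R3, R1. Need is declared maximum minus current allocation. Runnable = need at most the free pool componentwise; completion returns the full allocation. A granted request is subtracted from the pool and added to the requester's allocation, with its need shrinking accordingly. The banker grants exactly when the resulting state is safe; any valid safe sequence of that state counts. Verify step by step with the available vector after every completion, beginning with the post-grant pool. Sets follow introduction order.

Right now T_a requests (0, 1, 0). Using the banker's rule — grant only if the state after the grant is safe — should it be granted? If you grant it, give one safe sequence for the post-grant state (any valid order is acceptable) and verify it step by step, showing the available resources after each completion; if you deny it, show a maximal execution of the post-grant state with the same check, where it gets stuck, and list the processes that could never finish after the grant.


DENY. Granting would leave the state unsafe.
Key observation: after T_h, T_c the pool peaks at (5, 4, 5), and each blocked process is short somewhere: T_a on R1; T_f on R3; T_d on R2, R3.
Pretend the grant happened; the run T_h, T_c goes as far as possible. Check, step by step:
  pool = (3, 2, 2)
  T_h: need (1, 0, 1) fits (3, 2, 2); releases (0, 1, 2), pool now (3, 3, 4)
  T_c: need (2, 2, 3) fits (3, 3, 4); releases (2, 1, 1), pool now (5, 4, 5)
  T_a still needs (3, 3, 7) but only (5, 4, 5) is free — short on R1
  T_f still needs (3, 5, 3) but only (5, 4, 5) is free — short on R3
  T_d still needs (6, 5, 0) but only (5, 4, 5) is free — short on R2 and R3
Processes that could never finish after the grant: T_a, T_f and T_d.


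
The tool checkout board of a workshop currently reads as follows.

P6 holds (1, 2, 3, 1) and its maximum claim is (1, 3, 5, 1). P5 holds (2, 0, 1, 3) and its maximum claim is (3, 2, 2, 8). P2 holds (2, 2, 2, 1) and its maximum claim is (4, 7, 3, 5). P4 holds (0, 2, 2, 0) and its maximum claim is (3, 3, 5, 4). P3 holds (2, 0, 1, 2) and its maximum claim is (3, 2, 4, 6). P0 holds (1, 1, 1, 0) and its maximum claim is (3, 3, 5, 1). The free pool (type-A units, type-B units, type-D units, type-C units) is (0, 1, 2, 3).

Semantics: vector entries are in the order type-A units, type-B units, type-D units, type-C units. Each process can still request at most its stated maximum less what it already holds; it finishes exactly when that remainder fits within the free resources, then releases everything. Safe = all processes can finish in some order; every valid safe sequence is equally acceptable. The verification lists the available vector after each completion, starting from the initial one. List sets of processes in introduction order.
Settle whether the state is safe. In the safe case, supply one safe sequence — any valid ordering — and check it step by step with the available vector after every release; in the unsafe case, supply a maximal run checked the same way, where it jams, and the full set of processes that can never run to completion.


SAFE. One safe sequence: P6, P3, P0, P5, P4, P2.
Key observation: P6 marks the first exact bind of the order: its need (0, 1, 2, 0) fits the free (0, 1, 2, 3) with zero slack on a requested resource.
Check, step by step:
  pool = (0, 1, 2, 3)
  P6: need (0, 1, 2, 0) fits (0, 1, 2, 3); releases (1, 2, 3, 1), pool now (1, 3, 5, 4)
  P3: need (1, 2, 3, 4) fits (1, 3, 5, 4); releases (2, 0, 1, 2), pool now (3, 3, 6, 6)
  P0: need (2, 2, 4, 1) fits (3, 3, 6, 6); releases (1, 1, 1, 0), pool now (4, 4, 7, 6)
  P5: need (1, 2, 1, 5) fits (4, 4, 7, 6); releases (2, 0, 1, 3), pool now (6, 4, 8, 9)
  P4: need (3, 1, 3, 4) fits (6, 4, 8, 9); releases (0, 2, 2, 0), pool now (6, 6, 10, 9)
  P2: need (2, 5, 1, 4) fits (6, 6, 10, 9); releases (2, 2, 2, 1), pool now (8, 8, 12, 10)


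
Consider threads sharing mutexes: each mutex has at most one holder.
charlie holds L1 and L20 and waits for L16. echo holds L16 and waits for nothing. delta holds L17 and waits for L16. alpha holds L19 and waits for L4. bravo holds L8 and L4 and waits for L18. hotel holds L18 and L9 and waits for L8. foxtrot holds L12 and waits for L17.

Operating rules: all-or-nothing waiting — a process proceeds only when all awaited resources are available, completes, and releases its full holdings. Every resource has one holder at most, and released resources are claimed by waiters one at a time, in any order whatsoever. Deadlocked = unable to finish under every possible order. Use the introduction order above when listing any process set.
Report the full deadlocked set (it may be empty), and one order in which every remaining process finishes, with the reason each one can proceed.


Deadlocked set: alpha, bravo and hotel.
Key observation: along bravo -> hotel -> bravo, each member waits on what the next one holds — a deadlock; alpha waits into the deadlock from upstream.
The rest can finish in the order echo, delta, charlie, foxtrot.
Step-by-step check:
  echo: no waits; runs immediately, freeing L16
  delta: everything it awaited (L16) is free; runs, freeing L17
  charlie: everything it awaited (L16) is free; runs, freeing L1 and L20
  foxtrot: everything it awaited (L17) is free; runs, freeing L12


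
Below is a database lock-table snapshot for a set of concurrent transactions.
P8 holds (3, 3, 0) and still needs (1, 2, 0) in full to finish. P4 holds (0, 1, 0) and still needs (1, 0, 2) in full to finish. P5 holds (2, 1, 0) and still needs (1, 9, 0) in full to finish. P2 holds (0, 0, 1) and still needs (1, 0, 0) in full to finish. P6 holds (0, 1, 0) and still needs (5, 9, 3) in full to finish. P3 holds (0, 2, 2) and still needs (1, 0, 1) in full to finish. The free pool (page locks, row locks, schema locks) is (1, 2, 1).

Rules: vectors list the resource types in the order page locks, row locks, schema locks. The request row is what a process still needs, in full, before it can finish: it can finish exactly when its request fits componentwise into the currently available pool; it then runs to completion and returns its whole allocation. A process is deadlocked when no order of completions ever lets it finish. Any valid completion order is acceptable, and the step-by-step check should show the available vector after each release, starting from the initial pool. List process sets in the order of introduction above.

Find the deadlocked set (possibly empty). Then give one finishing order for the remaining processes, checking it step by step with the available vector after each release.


Deadlocked set: P5 and P6.
Key observation: the pool after P2, P3, P8, P4 is (4, 8, 4); every surviving request exceeds it in row locks, so progress ends there.
A valid finishing order for the others: P2, P3, P8, P4. Verifying each step:
  pool = (1, 2, 1)
  run P2 (needs (1, 0, 0), free (1, 2, 1)); after release of (0, 0, 1) the pool is (1, 2, 2)
  run P3 (needs (1, 0, 1), free (1, 2, 2)); after release of (0, 2, 2) the pool is (1, 4, 4)
  run P8 (needs (1, 2, 0), free (1, 4, 4)); after release of (3, 3, 0) the pool is (4, 7, 4)
  run P4 (needs (1, 0, 2), free (4, 7, 4)); after release of (0, 1, 0) the pool is (4, 8, 4)
The stuck group stays short no matter what:
  blocked: P5 wants (1, 9, 0), pool (4, 8, 4) — not enough row locks
  blocked: P6 wants (5, 9, 3), pool (4, 8, 4) — not enough page locks and row locks


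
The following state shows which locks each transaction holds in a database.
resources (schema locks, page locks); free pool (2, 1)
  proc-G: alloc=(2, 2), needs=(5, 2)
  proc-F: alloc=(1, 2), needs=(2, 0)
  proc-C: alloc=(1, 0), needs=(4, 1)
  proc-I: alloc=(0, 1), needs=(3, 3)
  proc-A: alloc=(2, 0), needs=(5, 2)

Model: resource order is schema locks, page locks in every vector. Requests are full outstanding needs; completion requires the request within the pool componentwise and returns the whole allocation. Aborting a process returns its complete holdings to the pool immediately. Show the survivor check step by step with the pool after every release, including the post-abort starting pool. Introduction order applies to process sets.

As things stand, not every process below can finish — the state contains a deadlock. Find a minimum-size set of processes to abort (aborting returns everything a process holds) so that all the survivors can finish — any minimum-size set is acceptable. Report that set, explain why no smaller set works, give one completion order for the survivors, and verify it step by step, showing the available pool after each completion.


Abort proc-A.
Key observation: before aborting proc-A, proc-C was permanently blocked — no order could ever run it; afterwards it completes at step 3.
No smaller set exists: with zero aborts the deadlock remains.
One survivor order: proc-F, proc-I, proc-C, proc-G. Step-by-step check (post-abort pool first):
  pool = (4, 1)
  proc-F: need (2, 0) fits (4, 1); releases (1, 2), pool now (5, 3)
  proc-I: need (3, 3) fits (5, 3); releases (0, 1), pool now (5, 4)
  proc-C: need (4, 1) fits (5, 4); releases (1, 0), pool now (6, 4)
  proc-G: need (5, 2) fits (6, 4); releases (2, 2), pool now (8, 6)


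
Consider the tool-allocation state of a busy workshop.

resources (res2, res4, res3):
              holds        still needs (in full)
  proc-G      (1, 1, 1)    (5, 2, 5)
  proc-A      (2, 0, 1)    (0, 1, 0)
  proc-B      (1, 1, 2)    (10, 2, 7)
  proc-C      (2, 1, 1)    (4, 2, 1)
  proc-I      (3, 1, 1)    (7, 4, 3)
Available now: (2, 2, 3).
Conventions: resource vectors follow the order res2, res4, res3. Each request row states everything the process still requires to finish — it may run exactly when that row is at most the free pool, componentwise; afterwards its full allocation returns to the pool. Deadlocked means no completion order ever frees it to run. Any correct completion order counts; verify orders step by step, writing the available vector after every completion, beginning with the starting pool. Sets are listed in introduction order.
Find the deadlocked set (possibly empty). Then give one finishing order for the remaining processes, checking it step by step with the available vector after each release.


The deadlocked set is empty.
Key observation: proc-A can run right away; the returned allocation unlocks the remaining processes in turn.
The rest can finish in the order proc-A, proc-C, proc-G, proc-I, proc-B. Walking it through:
  pool = (2, 2, 3)
  run proc-A (needs (0, 1, 0), free (2, 2, 3)); after release of (2, 0, 1) the pool is (4, 2, 4)
  run proc-C (needs (4, 2, 1), free (4, 2, 4)); after release of (2, 1, 1) the pool is (6, 3, 5)
  run proc-G (needs (5, 2, 5), free (6, 3, 5)); after release of (1, 1, 1) the pool is (7, 4, 6)
  run proc-I (needs (7, 4, 3), free (7, 4, 6)); after release of (3, 1, 1) the pool is (10, 5, 7)
  run proc-B (needs (10, 2, 7), free (10, 5, 7)); after release of (1, 1, 2) the pool is (11, 6, 9)


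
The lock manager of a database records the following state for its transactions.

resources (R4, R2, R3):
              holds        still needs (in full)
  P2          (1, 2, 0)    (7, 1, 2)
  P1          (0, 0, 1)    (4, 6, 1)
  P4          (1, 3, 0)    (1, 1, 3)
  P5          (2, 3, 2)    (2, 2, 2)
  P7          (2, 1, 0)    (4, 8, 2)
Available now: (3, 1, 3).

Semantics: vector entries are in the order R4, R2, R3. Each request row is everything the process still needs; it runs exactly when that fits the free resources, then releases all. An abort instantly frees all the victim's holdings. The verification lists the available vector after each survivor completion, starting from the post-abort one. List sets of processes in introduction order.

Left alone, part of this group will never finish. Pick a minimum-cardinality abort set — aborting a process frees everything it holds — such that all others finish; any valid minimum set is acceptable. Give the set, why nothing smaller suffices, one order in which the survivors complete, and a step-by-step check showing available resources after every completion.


The answer: abort P7.
Key observation: before aborting P7, P2 was permanently blocked — no order could ever run it; afterwards it completes at step 2.
Why nothing smaller works: aborting no one leaves the state deadlocked as given.
Survivors finish in the order: P5, P2, P4, P1. Step-by-step check (pool after the aborts first):
  pool = (5, 2, 3)
  P5 needs (2, 2, 2) <= (5, 2, 3) -> finishes; pool += (2, 3, 2) = (7, 5, 5)
  P2 needs (7, 1, 2) <= (7, 5, 5) -> finishes; pool += (1, 2, 0) = (8, 7, 5)
  P4 needs (1, 1, 3) <= (8, 7, 5) -> finishes; pool += (1, 3, 0) = (9, 10, 5)
  P1 needs (4, 6, 1) <= (9, 10, 5) -> finishes; pool += (0, 0, 1) = (9, 10, 6)


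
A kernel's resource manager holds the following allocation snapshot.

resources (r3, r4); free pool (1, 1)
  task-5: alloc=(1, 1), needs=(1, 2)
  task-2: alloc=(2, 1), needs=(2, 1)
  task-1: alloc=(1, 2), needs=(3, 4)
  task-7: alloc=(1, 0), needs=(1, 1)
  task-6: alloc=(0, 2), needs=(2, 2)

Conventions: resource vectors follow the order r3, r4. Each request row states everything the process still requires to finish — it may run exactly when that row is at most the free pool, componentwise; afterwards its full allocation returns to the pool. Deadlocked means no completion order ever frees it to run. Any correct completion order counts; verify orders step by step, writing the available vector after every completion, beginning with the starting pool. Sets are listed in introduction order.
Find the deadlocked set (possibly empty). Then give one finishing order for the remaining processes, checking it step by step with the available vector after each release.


Nothing here is deadlocked.
Key observation: task-7 leads a chain of completions in which each release enables another process.
One completion order for the rest: task-7, task-2, task-6, task-1, task-5. Check, step by step:
  pool = (1, 1)
  run task-7 (needs (1, 1), free (1, 1)); after release of (1, 0) the pool is (2, 1)
  run task-2 (needs (2, 1), free (2, 1)); after release of (2, 1) the pool is (4, 2)
  run task-6 (needs (2, 2), free (4, 2)); after release of (0, 2) the pool is (4, 4)
  run task-1 (needs (3, 4), free (4, 4)); after release of (1, 2) the pool is (5, 6)
  run task-5 (needs (1, 2), free (5, 6)); after release of (1, 1) the pool is (6, 7)


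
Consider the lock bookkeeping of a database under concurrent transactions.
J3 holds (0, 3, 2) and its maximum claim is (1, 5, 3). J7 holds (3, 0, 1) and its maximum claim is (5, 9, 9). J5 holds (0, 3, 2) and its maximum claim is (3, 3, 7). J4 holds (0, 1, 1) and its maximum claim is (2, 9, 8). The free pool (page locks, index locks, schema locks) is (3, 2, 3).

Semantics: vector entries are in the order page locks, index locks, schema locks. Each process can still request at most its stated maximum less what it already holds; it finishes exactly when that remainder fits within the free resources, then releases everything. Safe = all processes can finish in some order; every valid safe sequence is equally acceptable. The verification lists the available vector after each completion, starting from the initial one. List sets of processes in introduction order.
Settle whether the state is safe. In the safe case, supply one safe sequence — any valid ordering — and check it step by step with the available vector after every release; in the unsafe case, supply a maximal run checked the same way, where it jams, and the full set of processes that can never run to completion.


SAFE, for example via the order J3, J5, J4, J7.
Key observation: the order's first zero-slack moment is J3 ((1, 2, 1) needed, (3, 2, 3) free — a requested resource with nothing to spare).
Check, step by step:
  pool = (3, 2, 3)
  J3: need (1, 2, 1) fits (3, 2, 3); releases (0, 3, 2), pool now (3, 5, 5)
  J5: need (3, 0, 5) fits (3, 5, 5); releases (0, 3, 2), pool now (3, 8, 7)
  J4: need (2, 8, 7) fits (3, 8, 7); releases (0, 1, 1), pool now (3, 9, 8)
  J7: need (2, 9, 8) fits (3, 9, 8); releases (3, 0, 1), pool now (6, 9, 9)
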